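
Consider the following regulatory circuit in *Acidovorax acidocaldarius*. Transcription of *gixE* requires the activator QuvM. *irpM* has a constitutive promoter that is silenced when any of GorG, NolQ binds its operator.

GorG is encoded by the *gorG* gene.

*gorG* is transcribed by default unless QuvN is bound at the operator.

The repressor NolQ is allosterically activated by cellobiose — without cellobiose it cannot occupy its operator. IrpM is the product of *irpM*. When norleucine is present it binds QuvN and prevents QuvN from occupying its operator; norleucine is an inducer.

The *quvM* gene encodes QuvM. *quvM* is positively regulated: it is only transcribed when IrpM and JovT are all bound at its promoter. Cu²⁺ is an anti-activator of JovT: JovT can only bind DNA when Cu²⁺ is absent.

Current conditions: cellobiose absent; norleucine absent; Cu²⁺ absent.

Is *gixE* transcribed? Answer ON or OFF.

Norleucine is absent, so QuvN is active.
With repressor QuvN bound, *gorG* is not transcribed.
So GorG is not produced.
Cellobiose is absent, so NolQ is inactive.
With no repressor bound, *irpM* is transcribed.
So IrpM is produced and active.
Cu²⁺ is absent, so JovT is active.
No repressor is bound and IrpM and JovT are active, so *quvM* is transcribed.
So QuvM is produced and active.
No repressor is bound and QuvM is active, so *gixE* is transcribed.

ON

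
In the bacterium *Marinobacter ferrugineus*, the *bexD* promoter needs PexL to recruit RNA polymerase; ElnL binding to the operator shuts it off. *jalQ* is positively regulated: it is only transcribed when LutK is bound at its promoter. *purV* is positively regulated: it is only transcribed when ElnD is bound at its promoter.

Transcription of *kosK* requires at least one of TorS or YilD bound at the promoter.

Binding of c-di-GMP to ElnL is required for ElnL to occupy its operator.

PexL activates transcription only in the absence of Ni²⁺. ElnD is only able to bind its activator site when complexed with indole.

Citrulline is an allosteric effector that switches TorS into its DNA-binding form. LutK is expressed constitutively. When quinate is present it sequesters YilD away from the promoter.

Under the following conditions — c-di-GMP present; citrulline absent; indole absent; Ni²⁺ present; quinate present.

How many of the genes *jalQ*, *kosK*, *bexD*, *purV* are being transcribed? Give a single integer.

1

LutK is produced constitutively and is active.
No repressor is bound and LutK is active, so *jalQ* is transcribed.
→ *jalQ* is ON.
Citrulline is absent, so TorS is inactive.
Quinate is present, so YilD is inactive.
No activator is available at the *kosK* promoter, so *kosK* is not transcribed.
→ *kosK* is OFF.
c-di-GMP is present, so ElnL is active.
Ni²⁺ is present, so PexL is inactive.
With repressor ElnL bound, *bexD* is not transcribed.
→ *bexD* is OFF.
Indole is absent, so ElnD is inactive.
Required activator ElnD is absent, so *purV* is not transcribed.
→ *purV* is OFF.
1 of the 4 genes is transcribed.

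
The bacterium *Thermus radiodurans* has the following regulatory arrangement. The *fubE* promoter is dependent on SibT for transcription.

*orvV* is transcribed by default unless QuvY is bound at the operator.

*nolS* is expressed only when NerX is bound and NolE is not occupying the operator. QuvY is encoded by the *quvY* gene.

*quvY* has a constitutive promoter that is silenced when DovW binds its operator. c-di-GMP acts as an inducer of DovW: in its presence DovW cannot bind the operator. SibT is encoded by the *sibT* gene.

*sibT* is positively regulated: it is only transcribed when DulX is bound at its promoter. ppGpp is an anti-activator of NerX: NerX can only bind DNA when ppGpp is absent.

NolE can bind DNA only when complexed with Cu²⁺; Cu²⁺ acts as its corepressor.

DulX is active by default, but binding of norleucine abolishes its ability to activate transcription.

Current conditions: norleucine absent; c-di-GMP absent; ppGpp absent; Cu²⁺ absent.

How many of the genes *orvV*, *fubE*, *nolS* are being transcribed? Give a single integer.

c-di-GMP is absent, so DovW is active.
With repressor DovW bound, *quvY* is not transcribed.
So QuvY is not produced.
With no repressor bound, *orvV* is transcribed.
→ *orvV* is ON.
Norleucine is absent, so DulX is active.
No repressor is bound and DulX is active, so *sibT* is transcribed.
So SibT is produced and active.
No repressor is bound and SibT is active, so *fubE* is transcribed.
→ *fubE* is ON.
ppGpp is absent, so NerX is active.
Cu²⁺ is absent, so NolE is inactive.
No repressor is bound and NerX is active, so *nolS* is transcribed.
→ *nolS* is ON.
3 of the 3 genes are transcribed.

3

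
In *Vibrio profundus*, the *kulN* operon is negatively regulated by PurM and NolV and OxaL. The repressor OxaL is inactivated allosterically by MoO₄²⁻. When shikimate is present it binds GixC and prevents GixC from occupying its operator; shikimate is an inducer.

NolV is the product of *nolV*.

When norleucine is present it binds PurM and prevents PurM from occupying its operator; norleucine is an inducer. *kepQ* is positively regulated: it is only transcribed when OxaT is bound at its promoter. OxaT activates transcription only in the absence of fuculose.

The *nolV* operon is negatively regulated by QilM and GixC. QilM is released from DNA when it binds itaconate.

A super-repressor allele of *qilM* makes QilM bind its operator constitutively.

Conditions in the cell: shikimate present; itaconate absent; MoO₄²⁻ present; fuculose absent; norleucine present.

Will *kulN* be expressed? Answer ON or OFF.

Norleucine is present, so PurM is inactive.
QilM is constitutively active in this strain.
Shikimate is present, so GixC is inactive.
With repressor QilM bound, *nolV* is not transcribed.
So NolV is not produced.
MoO₄²⁻ is present, so OxaL is inactive.
With no repressor bound, *kulN* is transcribed.

ON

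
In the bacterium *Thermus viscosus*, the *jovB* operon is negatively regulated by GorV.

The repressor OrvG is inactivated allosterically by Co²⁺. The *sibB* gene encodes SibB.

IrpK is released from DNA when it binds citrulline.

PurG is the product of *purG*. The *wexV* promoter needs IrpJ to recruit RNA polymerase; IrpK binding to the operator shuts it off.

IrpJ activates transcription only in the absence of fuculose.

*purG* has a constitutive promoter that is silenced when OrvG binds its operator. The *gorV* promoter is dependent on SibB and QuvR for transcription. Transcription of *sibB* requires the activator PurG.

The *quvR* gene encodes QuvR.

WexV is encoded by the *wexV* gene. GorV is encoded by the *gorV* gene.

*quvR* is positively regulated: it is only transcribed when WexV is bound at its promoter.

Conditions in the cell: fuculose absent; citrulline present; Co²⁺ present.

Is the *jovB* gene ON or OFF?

OFF

Co²⁺ is present, so OrvG is inactive.
With no repressor bound, *purG* is transcribed.
So PurG is produced and active.
No repressor is bound and PurG is active, so *sibB* is transcribed.
So SibB is produced and active.
Fuculose is absent, so IrpJ is active.
Citrulline is present, so IrpK is inactive.
No repressor is bound and IrpJ is active, so *wexV* is transcribed.
So WexV is produced and active.
No repressor is bound and WexV is active, so *quvR* is transcribed.
So QuvR is produced and active.
No repressor is bound and SibB and QuvR are active, so *gorV* is transcribed.
So GorV is produced and active.
With repressor GorV bound, *jovB* is not transcribed.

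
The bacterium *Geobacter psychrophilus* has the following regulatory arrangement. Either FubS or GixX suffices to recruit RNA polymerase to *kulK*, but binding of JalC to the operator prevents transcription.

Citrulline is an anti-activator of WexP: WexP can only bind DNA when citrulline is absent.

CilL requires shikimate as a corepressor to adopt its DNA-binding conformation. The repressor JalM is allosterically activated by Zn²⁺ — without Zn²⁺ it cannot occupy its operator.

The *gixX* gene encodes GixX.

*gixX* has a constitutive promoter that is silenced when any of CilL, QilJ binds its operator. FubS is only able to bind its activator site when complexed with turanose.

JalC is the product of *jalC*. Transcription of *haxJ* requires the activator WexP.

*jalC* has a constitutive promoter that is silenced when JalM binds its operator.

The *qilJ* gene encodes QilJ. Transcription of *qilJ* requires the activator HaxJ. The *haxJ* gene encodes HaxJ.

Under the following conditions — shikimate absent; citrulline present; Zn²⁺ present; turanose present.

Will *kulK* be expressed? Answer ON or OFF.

Turanose is present, so FubS is active.
Shikimate is absent, so CilL is inactive.
Citrulline is present, so WexP is inactive.
Required activator WexP is absent, so *haxJ* is not transcribed.
So HaxJ is not produced.
Required activator HaxJ is absent, so *qilJ* is not transcribed.
So QilJ is not produced.
With no repressor bound, *gixX* is transcribed.
So GixX is produced and active.
Zn²⁺ is present, so JalM is active.
With repressor JalM bound, *jalC* is not transcribed.
So JalC is not produced.
Activator FubS is present, so *kulK* is transcribed.

ON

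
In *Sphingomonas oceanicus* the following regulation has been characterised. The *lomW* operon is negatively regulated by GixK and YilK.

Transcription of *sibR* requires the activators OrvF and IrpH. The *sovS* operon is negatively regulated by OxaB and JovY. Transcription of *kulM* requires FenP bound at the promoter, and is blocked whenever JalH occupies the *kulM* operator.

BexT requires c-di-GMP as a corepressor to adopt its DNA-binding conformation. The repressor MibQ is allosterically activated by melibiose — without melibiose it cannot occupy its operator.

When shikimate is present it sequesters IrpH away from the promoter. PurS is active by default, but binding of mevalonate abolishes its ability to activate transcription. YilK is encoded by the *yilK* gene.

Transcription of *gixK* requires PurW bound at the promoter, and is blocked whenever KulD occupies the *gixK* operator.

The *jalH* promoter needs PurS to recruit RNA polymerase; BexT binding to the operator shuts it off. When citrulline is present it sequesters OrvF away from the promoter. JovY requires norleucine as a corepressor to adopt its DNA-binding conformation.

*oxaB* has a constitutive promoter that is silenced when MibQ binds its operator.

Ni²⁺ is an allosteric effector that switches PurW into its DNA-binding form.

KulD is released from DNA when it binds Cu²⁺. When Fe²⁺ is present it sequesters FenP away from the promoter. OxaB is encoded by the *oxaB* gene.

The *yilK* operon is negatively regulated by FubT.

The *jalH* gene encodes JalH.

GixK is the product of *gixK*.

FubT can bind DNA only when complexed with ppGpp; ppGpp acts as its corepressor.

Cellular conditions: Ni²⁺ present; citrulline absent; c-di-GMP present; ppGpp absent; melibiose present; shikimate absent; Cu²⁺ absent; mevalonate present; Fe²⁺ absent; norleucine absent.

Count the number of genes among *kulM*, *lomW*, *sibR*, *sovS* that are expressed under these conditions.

Mevalonate is present, so PurS is inactive.
c-di-GMP is present, so BexT is active.
With repressor BexT bound, *jalH* is not transcribed.
So JalH is not produced.
Fe²⁺ is absent, so FenP is active.
No repressor is bound and FenP is active, so *kulM* is transcribed.
→ *kulM* is ON.
Ni²⁺ is present, so PurW is active.
Cu²⁺ is absent, so KulD is active.
With repressor KulD bound, *gixK* is not transcribed.
So GixK is not produced.
ppGpp is absent, so FubT is inactive.
With no repressor bound, *yilK* is transcribed.
So YilK is produced and active.
With repressor YilK bound, *lomW* is not transcribed.
→ *lomW* is OFF.
Citrulline is absent, so OrvF is active.
Shikimate is absent, so IrpH is active.
No repressor is bound and OrvF and IrpH are active, so *sibR* is transcribed.
→ *sibR* is ON.
Melibiose is present, so MibQ is active.
With repressor MibQ bound, *oxaB* is not transcribed.
So OxaB is not produced.
Norleucine is absent, so JovY is inactive.
With no repressor bound, *sovS* is transcribed.
→ *sovS* is ON.
3 of the 4 genes are transcribed.

3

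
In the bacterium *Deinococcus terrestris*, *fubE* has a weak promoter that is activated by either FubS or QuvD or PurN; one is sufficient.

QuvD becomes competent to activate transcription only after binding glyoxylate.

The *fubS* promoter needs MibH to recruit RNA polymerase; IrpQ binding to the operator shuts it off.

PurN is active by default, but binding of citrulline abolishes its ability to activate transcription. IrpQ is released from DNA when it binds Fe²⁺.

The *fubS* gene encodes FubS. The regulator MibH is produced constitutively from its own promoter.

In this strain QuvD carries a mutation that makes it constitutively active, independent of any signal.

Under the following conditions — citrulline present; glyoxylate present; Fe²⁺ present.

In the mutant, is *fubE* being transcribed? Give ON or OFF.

ON

Fe²⁺ is present, so IrpQ is inactive.
MibH is produced constitutively and is active.
No repressor is bound and MibH is active, so *fubS* is transcribed.
So FubS is produced and active.
QuvD is constitutively active in this strain.
Citrulline is present, so PurN is inactive.
Activator FubS is present, so *fubE* is transcribed.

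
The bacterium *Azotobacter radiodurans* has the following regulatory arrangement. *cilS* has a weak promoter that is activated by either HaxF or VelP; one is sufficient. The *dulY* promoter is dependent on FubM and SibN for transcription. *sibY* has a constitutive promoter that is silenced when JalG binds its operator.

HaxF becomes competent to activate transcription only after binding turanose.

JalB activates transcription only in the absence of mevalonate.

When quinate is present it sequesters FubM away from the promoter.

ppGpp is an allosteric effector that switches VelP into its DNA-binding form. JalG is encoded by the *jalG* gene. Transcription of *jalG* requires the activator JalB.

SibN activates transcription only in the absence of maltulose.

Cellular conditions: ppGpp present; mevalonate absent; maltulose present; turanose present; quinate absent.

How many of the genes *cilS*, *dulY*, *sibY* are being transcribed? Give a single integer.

1

Turanose is present, so HaxF is active.
ppGpp is present, so VelP is active.
Activator HaxF is present, so *cilS* is transcribed.
→ *cilS* is ON.
Quinate is absent, so FubM is active.
Maltulose is present, so SibN is inactive.
Required activator SibN is absent, so *dulY* is not transcribed.
→ *dulY* is OFF.
Mevalonate is absent, so JalB is active.
No repressor is bound and JalB is active, so *jalG* is transcribed.
So JalG is produced and active.
With repressor JalG bound, *sibY* is not transcribed.
→ *sibY* is OFF.
1 of the 3 genes is transcribed.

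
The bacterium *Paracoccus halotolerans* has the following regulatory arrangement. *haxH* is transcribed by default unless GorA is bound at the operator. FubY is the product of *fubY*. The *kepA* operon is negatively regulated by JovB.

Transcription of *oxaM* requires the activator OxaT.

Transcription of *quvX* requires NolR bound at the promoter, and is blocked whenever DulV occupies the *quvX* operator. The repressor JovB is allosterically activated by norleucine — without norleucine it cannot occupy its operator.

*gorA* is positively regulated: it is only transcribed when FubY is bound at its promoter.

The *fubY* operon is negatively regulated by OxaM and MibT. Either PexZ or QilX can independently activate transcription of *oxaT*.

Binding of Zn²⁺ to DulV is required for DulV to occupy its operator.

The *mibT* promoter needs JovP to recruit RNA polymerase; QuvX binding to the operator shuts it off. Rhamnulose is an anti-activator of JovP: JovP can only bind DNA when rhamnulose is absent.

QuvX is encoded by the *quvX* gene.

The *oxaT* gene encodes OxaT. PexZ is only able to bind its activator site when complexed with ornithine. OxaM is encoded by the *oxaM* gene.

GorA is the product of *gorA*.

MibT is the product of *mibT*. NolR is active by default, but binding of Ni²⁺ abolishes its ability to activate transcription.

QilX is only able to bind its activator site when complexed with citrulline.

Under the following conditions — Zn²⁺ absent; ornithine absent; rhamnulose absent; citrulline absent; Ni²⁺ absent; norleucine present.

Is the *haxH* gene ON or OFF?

OFF

Ornithine is absent, so PexZ is inactive.
Citrulline is absent, so QilX is inactive.
No activator is available at the *oxaT* promoter, so *oxaT* is not transcribed.
So OxaT is not produced.
Required activator OxaT is absent, so *oxaM* is not transcribed.
So OxaM is not produced.
Rhamnulose is absent, so JovP is active.
Zn²⁺ is absent, so DulV is inactive.
Ni²⁺ is absent, so NolR is active.
No repressor is bound and NolR is active, so *quvX* is transcribed.
So QuvX is produced and active.
With repressor QuvX bound, *mibT* is not transcribed.
So MibT is not produced.
With no repressor bound, *fubY* is transcribed.
So FubY is produced and active.
No repressor is bound and FubY is active, so *gorA* is transcribed.
So GorA is produced and active.
With repressor GorA bound, *haxH* is not transcribed.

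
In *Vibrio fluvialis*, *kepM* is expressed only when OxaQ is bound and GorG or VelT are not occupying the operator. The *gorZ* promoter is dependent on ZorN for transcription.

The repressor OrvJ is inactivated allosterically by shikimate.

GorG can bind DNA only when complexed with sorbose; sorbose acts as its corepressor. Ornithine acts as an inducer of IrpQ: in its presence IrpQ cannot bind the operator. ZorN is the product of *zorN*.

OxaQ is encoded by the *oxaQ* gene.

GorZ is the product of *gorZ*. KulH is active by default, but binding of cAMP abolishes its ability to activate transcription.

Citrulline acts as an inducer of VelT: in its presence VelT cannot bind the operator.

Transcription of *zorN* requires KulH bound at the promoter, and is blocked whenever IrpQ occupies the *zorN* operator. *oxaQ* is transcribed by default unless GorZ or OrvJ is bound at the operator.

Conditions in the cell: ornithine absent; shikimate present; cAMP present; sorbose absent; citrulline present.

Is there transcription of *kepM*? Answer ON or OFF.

Sorbose is absent, so GorG is inactive.
Citrulline is present, so VelT is inactive.
cAMP is present, so KulH is inactive.
Ornithine is absent, so IrpQ is active.
With repressor IrpQ bound, *zorN* is not transcribed.
So ZorN is not produced.
Required activator ZorN is absent, so *gorZ* is not transcribed.
So GorZ is not produced.
Shikimate is present, so OrvJ is inactive.
With no repressor bound, *oxaQ* is transcribed.
So OxaQ is produced and active.
No repressor is bound and OxaQ is active, so *kepM* is transcribed.

ON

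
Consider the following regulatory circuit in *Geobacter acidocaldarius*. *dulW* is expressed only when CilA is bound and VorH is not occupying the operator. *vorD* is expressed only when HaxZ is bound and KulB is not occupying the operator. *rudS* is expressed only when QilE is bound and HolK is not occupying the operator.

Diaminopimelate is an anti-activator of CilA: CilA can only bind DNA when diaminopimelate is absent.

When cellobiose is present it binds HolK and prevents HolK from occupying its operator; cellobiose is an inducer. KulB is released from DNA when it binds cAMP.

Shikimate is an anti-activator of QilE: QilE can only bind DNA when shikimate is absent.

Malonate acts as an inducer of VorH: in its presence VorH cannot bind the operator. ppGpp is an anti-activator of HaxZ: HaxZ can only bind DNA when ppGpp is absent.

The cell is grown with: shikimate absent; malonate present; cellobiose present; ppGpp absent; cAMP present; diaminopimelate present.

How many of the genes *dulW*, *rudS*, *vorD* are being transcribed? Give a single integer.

Malonate is present, so VorH is inactive.
Diaminopimelate is present, so CilA is inactive.
Required activator CilA is absent, so *dulW* is not transcribed.
→ *dulW* is OFF.
Cellobiose is present, so HolK is inactive.
Shikimate is absent, so QilE is active.
No repressor is bound and QilE is active, so *rudS* is transcribed.
→ *rudS* is ON.
ppGpp is absent, so HaxZ is active.
cAMP is present, so KulB is inactive.
No repressor is bound and HaxZ is active, so *vorD* is transcribed.
→ *vorD* is ON.
2 of the 3 genes are transcribed.

2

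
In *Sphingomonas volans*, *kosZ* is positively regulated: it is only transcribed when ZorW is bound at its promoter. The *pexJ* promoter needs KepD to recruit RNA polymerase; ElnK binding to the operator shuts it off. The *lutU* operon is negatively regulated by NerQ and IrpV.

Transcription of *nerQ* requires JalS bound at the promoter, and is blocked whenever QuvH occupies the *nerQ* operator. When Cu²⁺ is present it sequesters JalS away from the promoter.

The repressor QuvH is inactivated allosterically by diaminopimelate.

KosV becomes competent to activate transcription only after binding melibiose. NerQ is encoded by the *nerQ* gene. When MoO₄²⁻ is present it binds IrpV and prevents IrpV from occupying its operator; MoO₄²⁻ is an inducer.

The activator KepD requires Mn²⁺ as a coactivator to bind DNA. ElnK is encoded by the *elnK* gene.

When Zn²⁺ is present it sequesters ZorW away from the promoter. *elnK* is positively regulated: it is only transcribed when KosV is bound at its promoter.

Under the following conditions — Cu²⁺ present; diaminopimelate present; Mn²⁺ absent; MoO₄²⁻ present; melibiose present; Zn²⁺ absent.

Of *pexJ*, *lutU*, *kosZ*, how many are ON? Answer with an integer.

2

Mn²⁺ is absent, so KepD is inactive.
Melibiose is present, so KosV is active.
No repressor is bound and KosV is active, so *elnK* is transcribed.
So ElnK is produced and active.
With repressor ElnK bound, *pexJ* is not transcribed.
→ *pexJ* is OFF.
Cu²⁺ is present, so JalS is inactive.
Diaminopimelate is present, so QuvH is inactive.
Required activator JalS is absent, so *nerQ* is not transcribed.
So NerQ is not produced.
MoO₄²⁻ is present, so IrpV is inactive.
With no repressor bound, *lutU* is transcribed.
→ *lutU* is ON.
Zn²⁺ is absent, so ZorW is active.
No repressor is bound and ZorW is active, so *kosZ* is transcribed.
→ *kosZ* is ON.
2 of the 3 genes are transcribed.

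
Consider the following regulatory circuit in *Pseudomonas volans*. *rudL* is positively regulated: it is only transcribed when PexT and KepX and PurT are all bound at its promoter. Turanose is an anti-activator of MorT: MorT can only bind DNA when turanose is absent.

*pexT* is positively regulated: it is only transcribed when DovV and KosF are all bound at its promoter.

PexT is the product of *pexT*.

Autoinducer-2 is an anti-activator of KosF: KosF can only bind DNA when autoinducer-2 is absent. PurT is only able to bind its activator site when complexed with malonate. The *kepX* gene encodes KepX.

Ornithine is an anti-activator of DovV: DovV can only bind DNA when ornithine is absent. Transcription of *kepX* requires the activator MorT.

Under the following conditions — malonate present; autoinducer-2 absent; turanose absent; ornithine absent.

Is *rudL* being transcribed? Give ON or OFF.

Ornithine is absent, so DovV is active.
Autoinducer-2 is absent, so KosF is active.
No repressor is bound and DovV and KosF are active, so *pexT* is transcribed.
So PexT is produced and active.
Turanose is absent, so MorT is active.
No repressor is bound and MorT is active, so *kepX* is transcribed.
So KepX is produced and active.
Malonate is present, so PurT is active.
No repressor is bound and PexT and KepX and PurT are active, so *rudL* is transcribed.

ON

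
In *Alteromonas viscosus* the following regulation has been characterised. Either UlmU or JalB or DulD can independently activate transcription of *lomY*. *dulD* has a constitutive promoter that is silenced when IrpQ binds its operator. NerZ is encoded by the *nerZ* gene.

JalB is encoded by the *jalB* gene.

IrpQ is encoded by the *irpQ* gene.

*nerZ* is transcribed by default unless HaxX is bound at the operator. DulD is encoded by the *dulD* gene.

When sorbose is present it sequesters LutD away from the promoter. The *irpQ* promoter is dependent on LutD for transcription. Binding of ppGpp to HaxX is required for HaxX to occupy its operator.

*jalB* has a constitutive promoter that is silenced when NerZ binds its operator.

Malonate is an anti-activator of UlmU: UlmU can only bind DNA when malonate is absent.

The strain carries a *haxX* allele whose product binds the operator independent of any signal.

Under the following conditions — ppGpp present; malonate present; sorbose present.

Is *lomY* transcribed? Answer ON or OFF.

Malonate is present, so UlmU is inactive.
HaxX is constitutively active in this strain.
With repressor HaxX bound, *nerZ* is not transcribed.
So NerZ is not produced.
With no repressor bound, *jalB* is transcribed.
So JalB is produced and active.
Sorbose is present, so LutD is inactive.
Required activator LutD is absent, so *irpQ* is not transcribed.
So IrpQ is not produced.
With no repressor bound, *dulD* is transcribed.
So DulD is produced and active.
Activator JalB is present, so *lomY* is transcribed.

ON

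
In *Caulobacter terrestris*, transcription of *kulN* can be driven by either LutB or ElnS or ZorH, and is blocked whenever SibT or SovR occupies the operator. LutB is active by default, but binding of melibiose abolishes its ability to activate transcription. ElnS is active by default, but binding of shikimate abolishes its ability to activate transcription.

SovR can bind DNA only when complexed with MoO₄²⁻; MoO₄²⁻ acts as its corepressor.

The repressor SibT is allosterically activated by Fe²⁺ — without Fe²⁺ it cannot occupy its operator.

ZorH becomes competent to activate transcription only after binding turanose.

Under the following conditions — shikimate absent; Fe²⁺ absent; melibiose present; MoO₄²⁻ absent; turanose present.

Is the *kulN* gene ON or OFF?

Fe²⁺ is absent, so SibT is inactive.
Melibiose is present, so LutB is inactive.
Shikimate is absent, so ElnS is active.
Turanose is present, so ZorH is active.
MoO₄²⁻ is absent, so SovR is inactive.
Activator ElnS is present, so *kulN* is transcribed.

ON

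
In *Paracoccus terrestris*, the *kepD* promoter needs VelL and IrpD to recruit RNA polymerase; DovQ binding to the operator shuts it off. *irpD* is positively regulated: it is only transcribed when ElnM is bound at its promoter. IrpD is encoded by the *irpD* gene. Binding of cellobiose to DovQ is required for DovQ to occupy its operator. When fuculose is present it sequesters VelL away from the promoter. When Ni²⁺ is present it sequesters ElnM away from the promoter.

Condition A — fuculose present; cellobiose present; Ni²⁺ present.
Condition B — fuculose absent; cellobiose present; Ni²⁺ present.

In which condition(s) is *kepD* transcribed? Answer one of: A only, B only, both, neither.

Condition A:
Fuculose is present, so VelL is inactive.
Cellobiose is present, so DovQ is active.
Ni²⁺ is present, so ElnM is inactive.
Required activator ElnM is absent, so *irpD* is not transcribed.
So IrpD is not produced.
With repressor DovQ bound, *kepD* is not transcribed.
→ *kepD* is OFF in A.
Condition B:
Fuculose is absent, so VelL is active.
Cellobiose is present, so DovQ is active.
Ni²⁺ is present, so ElnM is inactive.
Required activator ElnM is absent, so *irpD* is not transcribed.
So IrpD is not produced.
With repressor DovQ bound, *kepD* is not transcribed.
→ *kepD* is OFF in B.

neither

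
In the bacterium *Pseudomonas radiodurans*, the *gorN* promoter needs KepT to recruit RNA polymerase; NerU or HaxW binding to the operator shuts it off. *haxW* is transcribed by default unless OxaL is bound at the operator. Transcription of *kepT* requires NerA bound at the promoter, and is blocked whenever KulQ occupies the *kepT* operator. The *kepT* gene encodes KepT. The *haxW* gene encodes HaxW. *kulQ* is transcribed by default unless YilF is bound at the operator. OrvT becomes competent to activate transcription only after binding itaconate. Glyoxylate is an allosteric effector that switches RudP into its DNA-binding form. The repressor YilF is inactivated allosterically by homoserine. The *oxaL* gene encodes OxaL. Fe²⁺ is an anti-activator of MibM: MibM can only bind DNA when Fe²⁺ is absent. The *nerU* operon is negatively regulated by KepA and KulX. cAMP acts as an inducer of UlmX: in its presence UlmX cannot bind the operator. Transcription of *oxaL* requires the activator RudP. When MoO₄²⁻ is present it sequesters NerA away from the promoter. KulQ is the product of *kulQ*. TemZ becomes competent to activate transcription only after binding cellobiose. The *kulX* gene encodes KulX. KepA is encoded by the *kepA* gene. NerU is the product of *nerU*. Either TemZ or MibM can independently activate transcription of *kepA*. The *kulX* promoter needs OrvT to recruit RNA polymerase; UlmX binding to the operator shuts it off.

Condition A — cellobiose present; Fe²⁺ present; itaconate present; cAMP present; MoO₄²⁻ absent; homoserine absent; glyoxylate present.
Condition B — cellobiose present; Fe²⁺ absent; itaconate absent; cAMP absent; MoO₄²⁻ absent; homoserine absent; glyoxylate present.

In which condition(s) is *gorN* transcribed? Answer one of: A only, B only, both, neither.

both

Condition A:
Cellobiose is present, so TemZ is active.
Fe²⁺ is present, so MibM is inactive.
Activator TemZ is present, so *kepA* is transcribed.
So KepA is produced and active.
Itaconate is present, so OrvT is active.
cAMP is present, so UlmX is inactive.
No repressor is bound and OrvT is active, so *kulX* is transcribed.
So KulX is produced and active.
With repressor KepA bound, *nerU* is not transcribed.
So NerU is not produced.
MoO₄²⁻ is absent, so NerA is active.
Homoserine is absent, so YilF is active.
With repressor YilF bound, *kulQ* is not transcribed.
So KulQ is not produced.
No repressor is bound and NerA is active, so *kepT* is transcribed.
So KepT is produced and active.
Glyoxylate is present, so RudP is active.
No repressor is bound and RudP is active, so *oxaL* is transcribed.
So OxaL is produced and active.
With repressor OxaL bound, *haxW* is not transcribed.
So HaxW is not produced.
No repressor is bound and KepT is active, so *gorN* is transcribed.
→ *gorN* is ON in A.
Condition B:
Cellobiose is present, so TemZ is active.
Fe²⁺ is absent, so MibM is active.
Activator TemZ is present, so *kepA* is transcribed.
So KepA is produced and active.
Itaconate is absent, so OrvT is inactive.
cAMP is absent, so UlmX is active.
With repressor UlmX bound, *kulX* is not transcribed.
So KulX is not produced.
With repressor KepA bound, *nerU* is not transcribed.
So NerU is not produced.
MoO₄²⁻ is absent, so NerA is active.
Homoserine is absent, so YilF is active.
With repressor YilF bound, *kulQ* is not transcribed.
So KulQ is not produced.
No repressor is bound and NerA is active, so *kepT* is transcribed.
So KepT is produced and active.
Glyoxylate is present, so RudP is active.
No repressor is bound and RudP is active, so *oxaL* is transcribed.
So OxaL is produced and active.
With repressor OxaL bound, *haxW* is not transcribed.
So HaxW is not produced.
No repressor is bound and KepT is active, so *gorN* is transcribed.
→ *gorN* is ON in B.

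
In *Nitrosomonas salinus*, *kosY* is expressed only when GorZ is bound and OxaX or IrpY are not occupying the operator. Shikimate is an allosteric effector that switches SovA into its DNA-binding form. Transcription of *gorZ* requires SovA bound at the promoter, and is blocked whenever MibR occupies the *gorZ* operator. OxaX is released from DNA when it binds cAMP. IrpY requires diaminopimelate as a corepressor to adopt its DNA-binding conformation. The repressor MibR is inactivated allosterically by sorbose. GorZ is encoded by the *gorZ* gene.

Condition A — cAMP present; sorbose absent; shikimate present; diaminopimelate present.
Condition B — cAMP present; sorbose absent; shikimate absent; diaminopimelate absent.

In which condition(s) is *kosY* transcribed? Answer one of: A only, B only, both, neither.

Condition A:
cAMP is present, so OxaX is inactive.
Sorbose is absent, so MibR is active.
Shikimate is present, so SovA is active.
With repressor MibR bound, *gorZ* is not transcribed.
So GorZ is not produced.
Diaminopimelate is present, so IrpY is active.
With repressor IrpY bound, *kosY* is not transcribed.
→ *kosY* is OFF in A.
Condition B:
cAMP is present, so OxaX is inactive.
Sorbose is absent, so MibR is active.
Shikimate is absent, so SovA is inactive.
With repressor MibR bound, *gorZ* is not transcribed.
So GorZ is not produced.
Diaminopimelate is absent, so IrpY is inactive.
Required activator GorZ is absent, so *kosY* is not transcribed.
→ *kosY* is OFF in B.

neither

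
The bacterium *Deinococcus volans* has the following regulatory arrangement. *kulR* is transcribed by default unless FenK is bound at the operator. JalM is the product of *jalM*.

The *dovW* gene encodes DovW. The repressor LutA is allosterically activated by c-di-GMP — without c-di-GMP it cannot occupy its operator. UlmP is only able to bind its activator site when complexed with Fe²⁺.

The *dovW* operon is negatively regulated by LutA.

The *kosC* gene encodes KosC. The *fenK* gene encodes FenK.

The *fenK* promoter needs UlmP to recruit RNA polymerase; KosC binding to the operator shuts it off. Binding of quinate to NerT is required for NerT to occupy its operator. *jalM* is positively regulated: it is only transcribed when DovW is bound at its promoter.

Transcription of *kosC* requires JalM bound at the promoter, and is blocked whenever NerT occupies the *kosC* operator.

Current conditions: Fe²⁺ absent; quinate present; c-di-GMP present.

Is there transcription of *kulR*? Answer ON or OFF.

ON

c-di-GMP is present, so LutA is active.
With repressor LutA bound, *dovW* is not transcribed.
So DovW is not produced.
Required activator DovW is absent, so *jalM* is not transcribed.
So JalM is not produced.
Quinate is present, so NerT is active.
With repressor NerT bound, *kosC* is not transcribed.
So KosC is not produced.
Fe²⁺ is absent, so UlmP is inactive.
Required activator UlmP is absent, so *fenK* is not transcribed.
So FenK is not produced.
With no repressor bound, *kulR* is transcribed.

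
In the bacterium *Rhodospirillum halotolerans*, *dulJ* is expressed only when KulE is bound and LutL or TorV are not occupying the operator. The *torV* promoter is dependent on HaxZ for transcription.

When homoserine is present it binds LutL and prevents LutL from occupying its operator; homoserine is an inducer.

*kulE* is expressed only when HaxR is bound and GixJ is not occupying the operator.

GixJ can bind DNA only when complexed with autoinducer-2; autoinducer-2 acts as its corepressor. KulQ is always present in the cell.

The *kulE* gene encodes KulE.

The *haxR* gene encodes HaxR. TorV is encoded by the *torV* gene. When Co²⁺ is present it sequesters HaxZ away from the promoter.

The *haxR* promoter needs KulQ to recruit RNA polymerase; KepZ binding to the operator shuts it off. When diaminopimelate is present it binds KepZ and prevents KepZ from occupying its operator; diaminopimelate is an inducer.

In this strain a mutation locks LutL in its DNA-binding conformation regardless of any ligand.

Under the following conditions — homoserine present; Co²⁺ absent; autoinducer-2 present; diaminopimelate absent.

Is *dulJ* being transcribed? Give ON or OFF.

OFF

LutL is constitutively active in this strain.
Co²⁺ is absent, so HaxZ is active.
No repressor is bound and HaxZ is active, so *torV* is transcribed.
So TorV is produced and active.
KulQ is produced constitutively and is active.
Diaminopimelate is absent, so KepZ is active.
With repressor KepZ bound, *haxR* is not transcribed.
So HaxR is not produced.
Autoinducer-2 is present, so GixJ is active.
With repressor GixJ bound, *kulE* is not transcribed.
So KulE is not produced.
With repressor LutL bound, *dulJ* is not transcribed.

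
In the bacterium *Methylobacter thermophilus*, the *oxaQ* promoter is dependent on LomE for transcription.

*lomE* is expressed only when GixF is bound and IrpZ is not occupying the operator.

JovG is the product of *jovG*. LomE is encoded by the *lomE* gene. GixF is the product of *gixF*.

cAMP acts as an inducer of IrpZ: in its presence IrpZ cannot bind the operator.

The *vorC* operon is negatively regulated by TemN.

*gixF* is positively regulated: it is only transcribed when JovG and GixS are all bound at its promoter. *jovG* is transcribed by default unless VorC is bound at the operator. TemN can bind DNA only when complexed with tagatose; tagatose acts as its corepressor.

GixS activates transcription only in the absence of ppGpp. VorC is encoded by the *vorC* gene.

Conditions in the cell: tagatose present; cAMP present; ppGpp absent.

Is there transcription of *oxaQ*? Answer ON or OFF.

ON

Tagatose is present, so TemN is active.
With repressor TemN bound, *vorC* is not transcribed.
So VorC is not produced.
With no repressor bound, *jovG* is transcribed.
So JovG is produced and active.
ppGpp is absent, so GixS is active.
No repressor is bound and JovG and GixS are active, so *gixF* is transcribed.
So GixF is produced and active.
cAMP is present, so IrpZ is inactive.
No repressor is bound and GixF is active, so *lomE* is transcribed.
So LomE is produced and active.
No repressor is bound and LomE is active, so *oxaQ* is transcribed.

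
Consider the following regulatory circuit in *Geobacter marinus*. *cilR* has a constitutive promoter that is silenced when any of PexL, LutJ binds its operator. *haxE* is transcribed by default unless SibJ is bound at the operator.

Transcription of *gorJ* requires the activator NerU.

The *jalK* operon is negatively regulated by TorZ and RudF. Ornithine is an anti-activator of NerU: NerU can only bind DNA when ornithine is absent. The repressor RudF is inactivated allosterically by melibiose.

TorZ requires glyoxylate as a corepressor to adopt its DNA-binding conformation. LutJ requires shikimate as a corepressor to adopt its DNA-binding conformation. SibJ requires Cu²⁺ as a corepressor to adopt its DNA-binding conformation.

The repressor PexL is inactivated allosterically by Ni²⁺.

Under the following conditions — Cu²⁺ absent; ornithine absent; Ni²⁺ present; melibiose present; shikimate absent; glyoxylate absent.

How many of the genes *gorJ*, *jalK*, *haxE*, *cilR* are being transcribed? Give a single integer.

4

Ornithine is absent, so NerU is active.
No repressor is bound and NerU is active, so *gorJ* is transcribed.
→ *gorJ* is ON.
Glyoxylate is absent, so TorZ is inactive.
Melibiose is present, so RudF is inactive.
With no repressor bound, *jalK* is transcribed.
→ *jalK* is ON.
Cu²⁺ is absent, so SibJ is inactive.
With no repressor bound, *haxE* is transcribed.
→ *haxE* is ON.
Ni²⁺ is present, so PexL is inactive.
Shikimate is absent, so LutJ is inactive.
With no repressor bound, *cilR* is transcribed.
→ *cilR* is ON.
4 of the 4 genes are transcribed.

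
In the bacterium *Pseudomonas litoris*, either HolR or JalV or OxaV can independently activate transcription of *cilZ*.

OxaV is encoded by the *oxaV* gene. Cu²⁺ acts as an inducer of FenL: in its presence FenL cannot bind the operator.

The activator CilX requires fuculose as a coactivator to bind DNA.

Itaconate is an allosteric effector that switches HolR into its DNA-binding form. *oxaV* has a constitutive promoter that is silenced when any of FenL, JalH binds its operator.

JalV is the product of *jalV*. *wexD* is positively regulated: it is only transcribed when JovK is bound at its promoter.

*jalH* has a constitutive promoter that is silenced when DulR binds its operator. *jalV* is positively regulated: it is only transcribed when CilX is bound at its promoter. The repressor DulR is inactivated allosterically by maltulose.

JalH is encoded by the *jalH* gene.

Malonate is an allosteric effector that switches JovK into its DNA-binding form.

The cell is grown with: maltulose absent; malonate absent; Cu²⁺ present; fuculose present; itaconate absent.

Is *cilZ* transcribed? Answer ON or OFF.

Itaconate is absent, so HolR is inactive.
Fuculose is present, so CilX is active.
No repressor is bound and CilX is active, so *jalV* is transcribed.
So JalV is produced and active.
Cu²⁺ is present, so FenL is inactive.
Maltulose is absent, so DulR is active.
With repressor DulR bound, *jalH* is not transcribed.
So JalH is not produced.
With no repressor bound, *oxaV* is transcribed.
So OxaV is produced and active.
Activator JalV is present, so *cilZ* is transcribed.

ON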